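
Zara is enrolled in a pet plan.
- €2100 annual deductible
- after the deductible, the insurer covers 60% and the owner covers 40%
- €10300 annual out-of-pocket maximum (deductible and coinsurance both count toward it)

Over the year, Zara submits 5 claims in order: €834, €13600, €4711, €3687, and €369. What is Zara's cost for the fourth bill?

€1382

Bill 1, €834: fully absorbed by the deductible. Cost to owner: €834. OOP to date €834.
Bill 2, €13600: deductible takes €1266, €12334 remains; 40% of €12334 = €4933.60. Owner pays €6199.60; OOP now €7033.60.
Bill 3, €4711: deductible met; 40% of €4711 = €1884.40. Owner pays €1884.40; OOP now €8918.
Bill 4, €3687: deductible met; 40% of €3687 = €1474.80. Adding that to €8918 gives €10392.80, past the €10300 cap; owner pays only €10300 − €8918 = €1382.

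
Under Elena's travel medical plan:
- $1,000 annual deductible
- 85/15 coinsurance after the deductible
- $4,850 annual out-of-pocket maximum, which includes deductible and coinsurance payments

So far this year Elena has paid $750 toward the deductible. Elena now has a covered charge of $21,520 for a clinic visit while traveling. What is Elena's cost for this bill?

Remaining deductible: $1,000 − $750 = $250.
That leaves $21,520 − $250 = $21,270 for coinsurance.
Coinsurance: $21,270 × 15% = $3,190.50.
That puts the traveler's cost at $250 + $3,190.50 = $3,440.50 before any cap.
Cumulative spending $750 + $3,440.50 = $4,190.50 stays under the $4,850 maximum.

$3,440.50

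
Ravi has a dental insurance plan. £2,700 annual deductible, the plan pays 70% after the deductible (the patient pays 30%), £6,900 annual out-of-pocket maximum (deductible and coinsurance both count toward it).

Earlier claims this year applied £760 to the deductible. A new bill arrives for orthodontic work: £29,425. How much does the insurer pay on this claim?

£760 of the £2,700 deductible is already met, leaving £1,940.
That leaves £29,425 − £1,940 = £27,485 for coinsurance.
30% of £27,485 = £8,245.50 falls to the patient.
That puts the patient's cost at £1,940 + £8,245.50 = £10,185.50 before any cap.
Year-to-date out-of-pocket would reach £760 + £10,185.50 = £10,945.50, above the £6,900 maximum, so the patient pays only £6,900 − £760 = £6,140.
Insurer pays the balance: £29,425 − £6,140 = £23,285.

£23,285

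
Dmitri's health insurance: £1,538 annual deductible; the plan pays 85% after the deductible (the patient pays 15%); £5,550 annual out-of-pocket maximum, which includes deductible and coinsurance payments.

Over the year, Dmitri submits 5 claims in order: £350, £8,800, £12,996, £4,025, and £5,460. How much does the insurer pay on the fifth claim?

#1 (£350): entire amount goes to the deductible. Patient owes £350 (running OOP £350). Plan pays £350 − £350 = £0.
#2 (£8,800): £1,188 finishes the deductible; £7,612 goes to coinsurance; coinsurance £7,612 × 15% = £1,141.80. Patient owes £2,329.80 (running OOP £2,679.80). Plan pays £8,800 − £2,329.80 = £6,470.20.
#3 (£12,996): deductible already satisfied, so patient's share is 15% × £12,996 = £1,949.40. Patient pays £1,949.40; OOP now £4,629.20. Insurer: £12,996 − £1,949.40 = £11,046.60.
#4 (£4,025): deductible already satisfied, so patient's share is 15% × £4,025 = £603.75. Patient pays £603.75; OOP now £5,232.95. Plan pays £4,025 − £603.75 = £3,421.25.
#5 (£5,460): 15% coinsurance on £5,460 = £819. OOP would hit £6,051.95 > £5,550, so the cap limits the patient to £5,550 − £5,232.95 = £317.05. Insurer: £5,460 − £317.05 = £5,142.95.

£5,142.95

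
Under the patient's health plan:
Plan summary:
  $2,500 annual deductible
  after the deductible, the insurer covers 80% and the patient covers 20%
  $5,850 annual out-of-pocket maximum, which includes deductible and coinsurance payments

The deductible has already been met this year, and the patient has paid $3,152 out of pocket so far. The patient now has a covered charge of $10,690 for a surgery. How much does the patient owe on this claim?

$2,138

With the deductible met, the entire $10,690 is subject to coinsurance.
Coinsurance: $10,690 × 20% = $2,138.
Year-to-date out-of-pocket becomes $3,152 + $2,138 = $5,290, still under the $5,850 maximum, so no cap applies.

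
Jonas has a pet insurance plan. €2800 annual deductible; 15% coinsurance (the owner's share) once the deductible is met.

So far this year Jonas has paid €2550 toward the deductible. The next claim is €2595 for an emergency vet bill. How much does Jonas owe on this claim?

€2550 of the €2800 deductible is already met, leaving €250.
That leaves €2595 − €250 = €2345 for coinsurance.
Owner's 15% share of €2345 is €351.75.
That puts the owner's cost at €250 + €351.75 = €601.75.

€601.75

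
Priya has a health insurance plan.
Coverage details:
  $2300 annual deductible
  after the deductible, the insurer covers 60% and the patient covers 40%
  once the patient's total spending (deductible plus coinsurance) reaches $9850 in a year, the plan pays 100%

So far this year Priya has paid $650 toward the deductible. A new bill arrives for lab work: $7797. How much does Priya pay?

$650 of the $2300 deductible is already met, leaving $1650.
After the $1650 deductible portion, $7797 − $1650 = $6147 is subject to coinsurance.
Coinsurance: $6147 × 40% = $2458.80.
That puts the patient's cost at $1650 + $2458.80 = $4108.80 before any cap.
Cumulative spending $650 + $4108.80 = $4758.80 stays under the $9850 maximum.

$4108.80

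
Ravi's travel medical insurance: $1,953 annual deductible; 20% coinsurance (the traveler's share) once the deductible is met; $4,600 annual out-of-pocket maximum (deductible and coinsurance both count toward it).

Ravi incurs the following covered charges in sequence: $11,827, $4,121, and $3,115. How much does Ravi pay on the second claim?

$672.20

Claim 1 ($11,827): $1,953 to deductible, leaving $9,874; coinsurance $9,874 × 20% = $1,974.80. Traveler pays $3,927.80; OOP now $3,927.80.
Claim 2 ($4,121): deductible already satisfied, so traveler's share is 20% × $4,121 = $824.20. Adding that to $3,927.80 gives $4,752, past the $4,600 cap; traveler pays only $4,600 − $3,927.80 = $672.20.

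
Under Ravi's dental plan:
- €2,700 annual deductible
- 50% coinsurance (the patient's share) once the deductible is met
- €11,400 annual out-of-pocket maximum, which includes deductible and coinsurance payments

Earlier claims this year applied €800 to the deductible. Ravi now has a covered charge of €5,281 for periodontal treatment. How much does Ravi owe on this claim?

Remaining deductible: €2,700 − €800 = €1,900.
The remaining €3,381 (= €5,281 − €1,900) moves to coinsurance.
Patient's 50% share of €3,381 is €1,690.50.
So the patient owes €1,900 + €1,690.50 = €3,590.50 before any cap.
Cumulative spending €800 + €3,590.50 = €4,390.50 stays under the €11,400 maximum.

€3,590.50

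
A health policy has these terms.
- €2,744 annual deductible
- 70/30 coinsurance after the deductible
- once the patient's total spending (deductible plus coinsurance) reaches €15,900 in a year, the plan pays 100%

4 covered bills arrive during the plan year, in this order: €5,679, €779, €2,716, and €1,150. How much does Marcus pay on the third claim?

Bill 1, €5,679: €2,744 finishes the deductible; €2,935 goes to coinsurance; patient's 30% is €880.50. Patient pays €3,624.50; OOP now €3,624.50.
Bill 2, €779: 30% coinsurance on €779 = €233.70. Patient pays €233.70; OOP now €3,858.20.
Bill 3, €2,716: deductible met; 30% of €2,716 = €814.80. Cost to patient: €814.80. OOP to date €4,673.

€814.80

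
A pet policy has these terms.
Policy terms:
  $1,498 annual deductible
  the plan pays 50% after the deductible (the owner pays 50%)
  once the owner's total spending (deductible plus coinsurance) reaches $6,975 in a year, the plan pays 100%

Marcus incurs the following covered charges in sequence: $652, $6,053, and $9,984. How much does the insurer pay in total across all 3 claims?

$9,714

#1 ($652): all of it applies to the deductible. Owner pays $652; OOP now $652. Plan pays $652 − $652 = $0.
#2 ($6,053): $846 to deductible, leaving $5,207; coinsurance $5,207 × 50% = $2,603.50. Owner owes $3,449.50 (running OOP $4,101.50). Insurer: $6,053 − $3,449.50 = $2,603.50.
#3 ($9,984): deductible met; 50% of $9,984 = $4,992. Adding that to $4,101.50 gives $9,093.50, past the $6,975 cap; owner pays only $6,975 − $4,101.50 = $2,873.50. Insurer: $9,984 − $2,873.50 = $7,110.50.
Insurer total = bills − owner's total = $16,689 − $6,975 = $9,714.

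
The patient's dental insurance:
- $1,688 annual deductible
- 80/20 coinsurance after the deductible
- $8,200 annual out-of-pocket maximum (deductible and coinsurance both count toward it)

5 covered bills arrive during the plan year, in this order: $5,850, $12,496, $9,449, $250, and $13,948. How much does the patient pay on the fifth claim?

Claim 1 — $5,850: deductible takes $1,688, $4,162 remains; patient's 20% is $832.40. Cost to patient: $2,520.40. OOP to date $2,520.40.
Claim 2 — $12,496: deductible met; 20% of $12,496 = $2,499.20. Patient pays $2,499.20; OOP now $5,019.60.
Claim 3 — $9,449: deductible already satisfied, so patient's share is 20% × $9,449 = $1,889.80. Cost to patient: $1,889.80. OOP to date $6,909.40.
Claim 4 — $250: 20% coinsurance on $250 = $50. Patient owes $50 (running OOP $6,959.40).
Claim 5 — $13,948: deductible met; 20% of $13,948 = $2,789.60. That would push OOP to $9,749, over the $8,200 cap, so patient pays $8,200 − $6,959.40 = $1,240.60.

$1,240.60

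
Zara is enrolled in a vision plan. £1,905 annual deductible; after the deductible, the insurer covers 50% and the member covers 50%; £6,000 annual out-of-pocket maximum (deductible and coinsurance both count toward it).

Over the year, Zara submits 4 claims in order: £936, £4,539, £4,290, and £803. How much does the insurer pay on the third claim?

Claim 1 — £936: all of it applies to the deductible. Member pays £936; OOP now £936. Plan pays £936 − £936 = £0.
Claim 2 — £4,539: £969 to deductible, leaving £3,570; coinsurance £3,570 × 50% = £1,785. Cost to member: £2,754. OOP to date £3,690. Plan pays £4,539 − £2,754 = £1,785.
Claim 3 — £4,290: deductible met; 50% of £4,290 = £2,145. Member owes £2,145 (running OOP £5,835). Plan pays £4,290 − £2,145 = £2,145.

£2,145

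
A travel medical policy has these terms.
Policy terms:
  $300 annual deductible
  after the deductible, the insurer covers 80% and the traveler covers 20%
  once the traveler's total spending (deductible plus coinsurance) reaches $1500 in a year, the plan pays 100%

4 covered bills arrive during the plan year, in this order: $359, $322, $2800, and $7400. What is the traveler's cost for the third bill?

#1 ($359): deductible takes $300, $59 remains; traveler's 20% is $11.80. Traveler owes $311.80 (running OOP $311.80).
#2 ($322): 20% coinsurance on $322 = $64.40. Cost to traveler: $64.40. OOP to date $376.20.
#3 ($2800): deductible met; 20% of $2800 = $560. Cost to traveler: $560. OOP to date $936.20.

$560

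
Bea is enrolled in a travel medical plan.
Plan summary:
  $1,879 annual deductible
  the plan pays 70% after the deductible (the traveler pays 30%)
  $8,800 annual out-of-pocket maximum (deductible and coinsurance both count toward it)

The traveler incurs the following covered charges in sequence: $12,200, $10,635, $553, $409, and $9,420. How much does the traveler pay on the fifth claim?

$345.60

#1 ($12,200): $1,879 finishes the deductible; $10,321 goes to coinsurance; traveler's 30% is $3,096.30. Traveler pays $4,975.30; OOP now $4,975.30.
#2 ($10,635): deductible met; 30% of $10,635 = $3,190.50. Traveler pays $3,190.50; OOP now $8,165.80.
#3 ($553): deductible already satisfied, so traveler's share is 30% × $553 = $165.90. Cost to traveler: $165.90. OOP to date $8,331.70.
#4 ($409): 30% coinsurance on $409 = $122.70. Traveler pays $122.70; OOP now $8,454.40.
#5 ($9,420): deductible met; 30% of $9,420 = $2,826. Adding that to $8,454.40 gives $11,280.40, past the $8,800 cap; traveler pays only $8,800 − $8,454.40 = $345.60.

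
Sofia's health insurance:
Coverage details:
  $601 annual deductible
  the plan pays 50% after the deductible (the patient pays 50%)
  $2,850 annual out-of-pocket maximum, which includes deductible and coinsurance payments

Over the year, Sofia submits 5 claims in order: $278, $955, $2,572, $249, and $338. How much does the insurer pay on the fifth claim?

Bill 1, $278: fully absorbed by the deductible. Cost to patient: $278. OOP to date $278. Plan pays $278 − $278 = $0.
Bill 2, $955: $323 to deductible, leaving $632; patient's 50% is $316. Patient pays $639; OOP now $917. Insurer: $955 − $639 = $316.
Bill 3, $2,572: deductible met; 50% of $2,572 = $1,286. Patient pays $1,286; OOP now $2,203. Plan pays $2,572 − $1,286 = $1,286.
Bill 4, $249: 50% coinsurance on $249 = $124.50. Patient owes $124.50 (running OOP $2,327.50). Plan pays $249 − $124.50 = $124.50.
Bill 5, $338: 50% coinsurance on $338 = $169. Patient owes $169 (running OOP $2,496.50). Insurer: $338 − $169 = $169.

$169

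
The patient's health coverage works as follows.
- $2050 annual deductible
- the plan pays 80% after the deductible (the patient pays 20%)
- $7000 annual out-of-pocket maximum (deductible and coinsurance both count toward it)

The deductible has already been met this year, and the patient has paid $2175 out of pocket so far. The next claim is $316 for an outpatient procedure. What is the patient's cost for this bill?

The deductible is already satisfied, so the full bill goes to coinsurance.
Coinsurance: $316 × 20% = $63.20.
Year-to-date out-of-pocket becomes $2175 + $63.20 = $2238.20, still under the $7000 maximum, so no cap applies.

$63.20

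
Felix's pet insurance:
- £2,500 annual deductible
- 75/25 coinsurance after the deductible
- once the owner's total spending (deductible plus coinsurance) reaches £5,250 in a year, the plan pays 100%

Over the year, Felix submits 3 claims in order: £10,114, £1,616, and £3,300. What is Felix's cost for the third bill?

£442.50

Claim 1 (£10,114): £2,500 finishes the deductible; £7,614 goes to coinsurance; owner's 25% is £1,903.50. Owner pays £4,403.50; OOP now £4,403.50.
Claim 2 (£1,616): 25% coinsurance on £1,616 = £404. Cost to owner: £404. OOP to date £4,807.50.
Claim 3 (£3,300): deductible already satisfied, so owner's share is 25% × £3,300 = £825. That would push OOP to £5,632.50, over the £5,250 cap, so owner pays £5,250 − £4,807.50 = £442.50.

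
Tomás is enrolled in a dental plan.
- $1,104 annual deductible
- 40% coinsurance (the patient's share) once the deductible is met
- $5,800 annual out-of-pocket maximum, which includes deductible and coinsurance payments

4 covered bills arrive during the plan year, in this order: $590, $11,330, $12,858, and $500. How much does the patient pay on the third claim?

Claim 1 — $590: fully absorbed by the deductible. Cost to patient: $590. OOP to date $590.
Claim 2 — $11,330: $514 finishes the deductible; $10,816 goes to coinsurance; 40% of $10,816 = $4,326.40. Patient owes $4,840.40 (running OOP $5,430.40).
Claim 3 — $12,858: deductible met; 40% of $12,858 = $5,143.20. OOP would hit $10,573.60 > $5,800, so the cap limits the patient to $5,800 − $5,430.40 = $369.60.

$369.60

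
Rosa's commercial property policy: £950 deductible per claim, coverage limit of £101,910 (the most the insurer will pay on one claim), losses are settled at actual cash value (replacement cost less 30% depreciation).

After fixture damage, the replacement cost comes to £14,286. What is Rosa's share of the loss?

Depreciate 30%: the covered value is £14,286 × 0.7 = £10,000.20.
Less the £950 deductible: £10,000.20 − £950 = £9,050.20.
That's under the £101,910 cap, so the insurer reimburses the full £9,050.20.
The business bears the rest of the original loss: £14,286 − £9,050.20 = £5,235.80.

£5,235.80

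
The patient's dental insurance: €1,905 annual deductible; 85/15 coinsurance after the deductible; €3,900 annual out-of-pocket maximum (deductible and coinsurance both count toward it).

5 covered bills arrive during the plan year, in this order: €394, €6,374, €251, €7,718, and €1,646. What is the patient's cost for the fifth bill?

Claim 1 (€394): entire amount goes to the deductible. Cost to patient: €394. OOP to date €394.
Claim 2 (€6,374): €1,511 to deductible, leaving €4,863; coinsurance €4,863 × 15% = €729.45. Patient owes €2,240.45 (running OOP €2,634.45).
Claim 3 (€251): deductible met; 15% of €251 = €37.65. Cost to patient: €37.65. OOP to date €2,672.10.
Claim 4 (€7,718): deductible already satisfied, so patient's share is 15% × €7,718 = €1,157.70. Patient pays €1,157.70; OOP now €3,829.80.
Claim 5 (€1,646): 15% coinsurance on €1,646 = €246.90. Adding that to €3,829.80 gives €4,076.70, past the €3,900 cap; patient pays only €3,900 − €3,829.80 = €70.20.

€70.20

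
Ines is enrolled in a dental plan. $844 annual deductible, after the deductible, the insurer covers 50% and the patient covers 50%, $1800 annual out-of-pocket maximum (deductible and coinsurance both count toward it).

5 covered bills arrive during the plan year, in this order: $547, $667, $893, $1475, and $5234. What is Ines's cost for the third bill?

Claim 1 ($547): fully absorbed by the deductible. Patient owes $547 (running OOP $547).
Claim 2 ($667): $297 to deductible, leaving $370; coinsurance $370 × 50% = $185. Cost to patient: $482. OOP to date $1029.
Claim 3 ($893): deductible met; 50% of $893 = $446.50. Patient owes $446.50 (running OOP $1475.50).

$446.50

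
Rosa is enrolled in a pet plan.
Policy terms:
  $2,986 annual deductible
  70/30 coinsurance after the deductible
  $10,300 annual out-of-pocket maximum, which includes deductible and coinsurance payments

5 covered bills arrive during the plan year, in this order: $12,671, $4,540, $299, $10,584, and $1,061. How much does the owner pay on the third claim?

Claim 1 — $12,671: $2,986 finishes the deductible; $9,685 goes to coinsurance; coinsurance $9,685 × 30% = $2,905.50. Cost to owner: $5,891.50. OOP to date $5,891.50.
Claim 2 — $4,540: 30% coinsurance on $4,540 = $1,362. Owner pays $1,362; OOP now $7,253.50.
Claim 3 — $299: 30% coinsurance on $299 = $89.70. Owner owes $89.70 (running OOP $7,343.20).

$89.70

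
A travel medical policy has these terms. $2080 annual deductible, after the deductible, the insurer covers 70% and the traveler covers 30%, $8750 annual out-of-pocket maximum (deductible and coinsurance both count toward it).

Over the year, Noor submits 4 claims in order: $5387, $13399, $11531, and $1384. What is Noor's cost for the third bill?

Bill 1, $5387: $2080 finishes the deductible; $3307 goes to coinsurance; 30% of $3307 = $992.10. Traveler pays $3072.10; OOP now $3072.10.
Bill 2, $13399: deductible already satisfied, so traveler's share is 30% × $13399 = $4019.70. Traveler owes $4019.70 (running OOP $7091.80).
Bill 3, $11531: deductible already satisfied, so traveler's share is 30% × $11531 = $3459.30. Adding that to $7091.80 gives $10551.10, past the $8750 cap; traveler pays only $8750 − $7091.80 = $1658.20.

$1658.20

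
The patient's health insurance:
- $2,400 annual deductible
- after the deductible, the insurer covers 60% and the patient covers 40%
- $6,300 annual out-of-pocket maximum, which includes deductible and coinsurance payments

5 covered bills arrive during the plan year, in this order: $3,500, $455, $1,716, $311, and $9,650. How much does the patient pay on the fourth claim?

Claim 1 ($3,500): deductible takes $2,400, $1,100 remains; coinsurance $1,100 × 40% = $440. Patient pays $2,840; OOP now $2,840.
Claim 2 ($455): deductible met; 40% of $455 = $182. Patient owes $182 (running OOP $3,022).
Claim 3 ($1,716): deductible already satisfied, so patient's share is 40% × $1,716 = $686.40. Cost to patient: $686.40. OOP to date $3,708.40.
Claim 4 ($311): deductible already satisfied, so patient's share is 40% × $311 = $124.40. Patient owes $124.40 (running OOP $3,832.80).

$124.40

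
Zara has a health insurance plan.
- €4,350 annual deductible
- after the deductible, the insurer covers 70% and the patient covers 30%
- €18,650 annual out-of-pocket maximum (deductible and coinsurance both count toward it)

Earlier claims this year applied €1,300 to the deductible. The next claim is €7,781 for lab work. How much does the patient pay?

Remaining deductible: €4,350 − €1,300 = €3,050.
That leaves €7,781 − €3,050 = €4,731 for coinsurance.
Coinsurance: €4,731 × 30% = €1,419.30.
That puts the patient's cost at €3,050 + €1,419.30 = €4,469.30 before any cap.
Cumulative spending €1,300 + €4,469.30 = €5,769.30 stays under the €18,650 maximum.

€4,469.30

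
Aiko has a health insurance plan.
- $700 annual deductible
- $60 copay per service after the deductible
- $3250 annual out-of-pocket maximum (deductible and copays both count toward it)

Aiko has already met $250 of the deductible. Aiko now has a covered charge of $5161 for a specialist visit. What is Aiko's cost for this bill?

$510

Remaining deductible: $700 − $250 = $450.
The remaining $4711 (= $5161 − $450) moves to the copay.
Copay on this service: $60.
So the patient owes $450 + $60 = $510 before any cap.
Cumulative spending $250 + $510 = $760 stays under the $3250 maximum.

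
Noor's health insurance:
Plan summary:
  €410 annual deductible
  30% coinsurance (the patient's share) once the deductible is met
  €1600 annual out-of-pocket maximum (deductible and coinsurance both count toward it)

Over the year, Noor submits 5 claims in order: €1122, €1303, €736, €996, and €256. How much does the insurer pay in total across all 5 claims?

€2813

#1 (€1122): €410 finishes the deductible; €712 goes to coinsurance; patient's 30% is €213.60. Cost to patient: €623.60. OOP to date €623.60. Insurer: €1122 − €623.60 = €498.40.
#2 (€1303): deductible met; 30% of €1303 = €390.90. Patient owes €390.90 (running OOP €1014.50). Insurer: €1303 − €390.90 = €912.10.
#3 (€736): deductible met; 30% of €736 = €220.80. Patient owes €220.80 (running OOP €1235.30). Plan pays €736 − €220.80 = €515.20.
#4 (€996): 30% coinsurance on €996 = €298.80. Patient owes €298.80 (running OOP €1534.10). Insurer: €996 − €298.80 = €697.20.
#5 (€256): deductible met; 30% of €256 = €76.80. Adding that to €1534.10 gives €1610.90, past the €1600 cap; patient pays only €1600 − €1534.10 = €65.90. Insurer: €256 − €65.90 = €190.10.
Insurer total: €498.40 + €912.10 + €515.20 + €697.20 + €190.10 = €2813.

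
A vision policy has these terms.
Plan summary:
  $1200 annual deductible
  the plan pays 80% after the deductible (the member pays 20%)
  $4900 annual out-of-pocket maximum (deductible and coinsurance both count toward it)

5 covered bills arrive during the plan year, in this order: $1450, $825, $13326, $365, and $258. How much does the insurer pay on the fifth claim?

$206.40

Claim 1 ($1450): $1200 to deductible, leaving $250; coinsurance $250 × 20% = $50. Member owes $1250 (running OOP $1250). Insurer: $1450 − $1250 = $200.
Claim 2 ($825): deductible met; 20% of $825 = $165. Member owes $165 (running OOP $1415). Insurer: $825 − $165 = $660.
Claim 3 ($13326): deductible already satisfied, so member's share is 20% × $13326 = $2665.20. Member owes $2665.20 (running OOP $4080.20). Plan pays $13326 − $2665.20 = $10660.80.
Claim 4 ($365): deductible already satisfied, so member's share is 20% × $365 = $73. Cost to member: $73. OOP to date $4153.20. Plan pays $365 − $73 = $292.
Claim 5 ($258): 20% coinsurance on $258 = $51.60. Cost to member: $51.60. OOP to date $4204.80. Plan pays $258 − $51.60 = $206.40.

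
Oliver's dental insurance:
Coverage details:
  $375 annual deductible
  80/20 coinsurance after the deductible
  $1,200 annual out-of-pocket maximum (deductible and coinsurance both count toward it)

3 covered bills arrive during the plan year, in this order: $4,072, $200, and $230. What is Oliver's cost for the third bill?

$45.60

Claim 1 — $4,072: deductible takes $375, $3,697 remains; patient's 20% is $739.40. Patient pays $1,114.40; OOP now $1,114.40.
Claim 2 — $200: deductible met; 20% of $200 = $40. Patient pays $40; OOP now $1,154.40.
Claim 3 — $230: 20% coinsurance on $230 = $46. OOP would hit $1,200.40 > $1,200, so the cap limits the patient to $1,200 − $1,154.40 = $45.60.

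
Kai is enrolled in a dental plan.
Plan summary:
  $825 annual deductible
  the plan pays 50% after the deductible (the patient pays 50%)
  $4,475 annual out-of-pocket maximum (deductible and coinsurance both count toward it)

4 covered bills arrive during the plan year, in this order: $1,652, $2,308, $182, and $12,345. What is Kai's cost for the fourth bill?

$1,991.50

#1 ($1,652): deductible takes $825, $827 remains; 50% of $827 = $413.50. Patient pays $1,238.50; OOP now $1,238.50.
#2 ($2,308): deductible already satisfied, so patient's share is 50% × $2,308 = $1,154. Patient pays $1,154; OOP now $2,392.50.
#3 ($182): deductible already satisfied, so patient's share is 50% × $182 = $91. Cost to patient: $91. OOP to date $2,483.50.
#4 ($12,345): 50% coinsurance on $12,345 = $6,172.50. That would push OOP to $8,656, over the $4,475 cap, so patient pays $4,475 − $2,483.50 = $1,991.50.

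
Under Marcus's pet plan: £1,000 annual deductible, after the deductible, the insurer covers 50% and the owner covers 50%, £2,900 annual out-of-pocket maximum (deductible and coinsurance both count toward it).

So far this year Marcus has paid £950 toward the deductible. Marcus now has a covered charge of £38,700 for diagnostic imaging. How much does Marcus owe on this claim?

£1,950

Remaining deductible: £1,000 − £950 = £50.
The remaining £38,650 (= £38,700 − £50) moves to coinsurance.
Owner's 50% share of £38,650 is £19,325.
That puts the owner's cost at £50 + £19,325 = £19,375 before any cap.
That would bring total out-of-pocket to £20,325, past the £2,900 cap. The owner is capped at £2,900 − £950 = £1,950 on this claim.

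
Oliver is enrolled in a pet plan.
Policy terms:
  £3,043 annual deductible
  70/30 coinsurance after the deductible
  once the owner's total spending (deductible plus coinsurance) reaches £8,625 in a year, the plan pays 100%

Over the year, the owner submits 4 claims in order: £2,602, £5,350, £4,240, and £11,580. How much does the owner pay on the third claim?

Bill 1, £2,602: all of it applies to the deductible. Owner pays £2,602; OOP now £2,602.
Bill 2, £5,350: deductible takes £441, £4,909 remains; coinsurance £4,909 × 30% = £1,472.70. Owner owes £1,913.70 (running OOP £4,515.70).
Bill 3, £4,240: deductible met; 30% of £4,240 = £1,272. Cost to owner: £1,272. OOP to date £5,787.70.

£1,272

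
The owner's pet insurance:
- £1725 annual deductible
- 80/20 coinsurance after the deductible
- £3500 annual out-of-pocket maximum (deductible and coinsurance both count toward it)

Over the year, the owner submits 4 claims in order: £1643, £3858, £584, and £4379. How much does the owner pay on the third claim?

Bill 1, £1643: entire amount goes to the deductible. Cost to owner: £1643. OOP to date £1643.
Bill 2, £3858: deductible takes £82, £3776 remains; owner's 20% is £755.20. Owner pays £837.20; OOP now £2480.20.
Bill 3, £584: 20% coinsurance on £584 = £116.80. Owner pays £116.80; OOP now £2597.

£116.80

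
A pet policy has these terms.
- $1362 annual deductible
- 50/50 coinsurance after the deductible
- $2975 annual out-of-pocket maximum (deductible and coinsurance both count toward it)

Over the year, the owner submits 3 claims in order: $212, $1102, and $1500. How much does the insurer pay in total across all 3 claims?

$726

#1 ($212): fully absorbed by the deductible. Owner pays $212; OOP now $212. Insurer: $212 − $212 = $0.
#2 ($1102): entire amount goes to the deductible. Owner owes $1102 (running OOP $1314). Plan pays $1102 − $1102 = $0.
#3 ($1500): $48 finishes the deductible; $1452 goes to coinsurance; 50% of $1452 = $726. Owner owes $774 (running OOP $2088). Insurer: $1500 − $774 = $726.
Insurer total = bills − owner's total = $2814 − $2088 = $726.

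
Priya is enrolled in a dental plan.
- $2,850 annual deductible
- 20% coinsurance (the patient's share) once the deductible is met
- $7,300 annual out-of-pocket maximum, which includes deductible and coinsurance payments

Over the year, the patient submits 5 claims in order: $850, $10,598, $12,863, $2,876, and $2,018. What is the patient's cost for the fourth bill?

$157.80

Claim 1 ($850): all of it applies to the deductible. Cost to patient: $850. OOP to date $850.
Claim 2 ($10,598): $2,000 finishes the deductible; $8,598 goes to coinsurance; patient's 20% is $1,719.60. Patient owes $3,719.60 (running OOP $4,569.60).
Claim 3 ($12,863): deductible already satisfied, so patient's share is 20% × $12,863 = $2,572.60. Patient owes $2,572.60 (running OOP $7,142.20).
Claim 4 ($2,876): deductible met; 20% of $2,876 = $575.20. Adding that to $7,142.20 gives $7,717.40, past the $7,300 cap; patient pays only $7,300 − $7,142.20 = $157.80.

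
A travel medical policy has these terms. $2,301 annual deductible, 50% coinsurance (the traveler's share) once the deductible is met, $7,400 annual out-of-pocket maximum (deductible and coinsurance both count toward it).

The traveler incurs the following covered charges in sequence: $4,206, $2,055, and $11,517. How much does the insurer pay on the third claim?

$8,398

#1 ($4,206): $2,301 finishes the deductible; $1,905 goes to coinsurance; 50% of $1,905 = $952.50. Cost to traveler: $3,253.50. OOP to date $3,253.50. Plan pays $4,206 − $3,253.50 = $952.50.
#2 ($2,055): deductible already satisfied, so traveler's share is 50% × $2,055 = $1,027.50. Traveler pays $1,027.50; OOP now $4,281. Plan pays $2,055 − $1,027.50 = $1,027.50.
#3 ($11,517): deductible met; 50% of $11,517 = $5,758.50. OOP would hit $10,039.50 > $7,400, so the cap limits the traveler to $7,400 − $4,281 = $3,119. Insurer: $11,517 − $3,119 = $8,398.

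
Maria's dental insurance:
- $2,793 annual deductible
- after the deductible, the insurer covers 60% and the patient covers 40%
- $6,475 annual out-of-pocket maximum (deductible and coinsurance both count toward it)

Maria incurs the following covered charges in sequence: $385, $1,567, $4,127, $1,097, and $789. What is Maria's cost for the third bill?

$2,155.40

Bill 1, $385: entire amount goes to the deductible. Cost to patient: $385. OOP to date $385.
Bill 2, $1,567: all of it applies to the deductible. Patient pays $1,567; OOP now $1,952.
Bill 3, $4,127: deductible takes $841, $3,286 remains; 40% of $3,286 = $1,314.40. Patient owes $2,155.40 (running OOP $4,107.40).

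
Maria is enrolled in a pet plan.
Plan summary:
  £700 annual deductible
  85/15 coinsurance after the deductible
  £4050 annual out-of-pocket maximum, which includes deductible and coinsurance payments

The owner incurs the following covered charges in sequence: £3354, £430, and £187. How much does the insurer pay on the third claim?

£158.95

Claim 1 — £3354: £700 finishes the deductible; £2654 goes to coinsurance; owner's 15% is £398.10. Owner pays £1098.10; OOP now £1098.10. Insurer: £3354 − £1098.10 = £2255.90.
Claim 2 — £430: deductible already satisfied, so owner's share is 15% × £430 = £64.50. Cost to owner: £64.50. OOP to date £1162.60. Insurer: £430 − £64.50 = £365.50.
Claim 3 — £187: 15% coinsurance on £187 = £28.05. Owner pays £28.05; OOP now £1190.65. Insurer: £187 − £28.05 = £158.95.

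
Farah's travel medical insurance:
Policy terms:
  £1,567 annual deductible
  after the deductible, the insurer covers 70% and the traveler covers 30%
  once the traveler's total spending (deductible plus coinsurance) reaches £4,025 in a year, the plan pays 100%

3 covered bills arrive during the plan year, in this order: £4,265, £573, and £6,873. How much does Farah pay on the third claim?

Claim 1 — £4,265: £1,567 finishes the deductible; £2,698 goes to coinsurance; traveler's 30% is £809.40. Cost to traveler: £2,376.40. OOP to date £2,376.40.
Claim 2 — £573: deductible met; 30% of £573 = £171.90. Cost to traveler: £171.90. OOP to date £2,548.30.
Claim 3 — £6,873: 30% coinsurance on £6,873 = £2,061.90. That would push OOP to £4,610.20, over the £4,025 cap, so traveler pays £4,025 − £2,548.30 = £1,476.70.

£1,476.70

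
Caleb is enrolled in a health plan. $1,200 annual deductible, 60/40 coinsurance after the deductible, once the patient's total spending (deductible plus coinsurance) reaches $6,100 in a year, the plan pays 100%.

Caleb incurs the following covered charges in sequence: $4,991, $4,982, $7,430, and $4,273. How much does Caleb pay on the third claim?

Claim 1 — $4,991: deductible takes $1,200, $3,791 remains; 40% of $3,791 = $1,516.40. Patient owes $2,716.40 (running OOP $2,716.40).
Claim 2 — $4,982: 40% coinsurance on $4,982 = $1,992.80. Cost to patient: $1,992.80. OOP to date $4,709.20.
Claim 3 — $7,430: deductible already satisfied, so patient's share is 40% × $7,430 = $2,972. That would push OOP to $7,681.20, over the $6,100 cap, so patient pays $6,100 − $4,709.20 = $1,390.80.

$1,390.80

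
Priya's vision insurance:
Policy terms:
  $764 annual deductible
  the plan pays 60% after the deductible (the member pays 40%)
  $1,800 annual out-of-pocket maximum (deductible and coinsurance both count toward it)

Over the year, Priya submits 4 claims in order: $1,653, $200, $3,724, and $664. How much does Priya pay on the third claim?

$600.40

#1 ($1,653): $764 to deductible, leaving $889; coinsurance $889 × 40% = $355.60. Member owes $1,119.60 (running OOP $1,119.60).
#2 ($200): deductible met; 40% of $200 = $80. Member owes $80 (running OOP $1,199.60).
#3 ($3,724): deductible already satisfied, so member's share is 40% × $3,724 = $1,489.60. That would push OOP to $2,689.20, over the $1,800 cap, so member pays $1,800 − $1,199.60 = $600.40.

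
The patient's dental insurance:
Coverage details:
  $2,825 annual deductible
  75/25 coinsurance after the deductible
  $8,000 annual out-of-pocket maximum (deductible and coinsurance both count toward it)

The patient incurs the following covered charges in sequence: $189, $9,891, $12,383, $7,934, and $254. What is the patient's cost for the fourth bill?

Claim 1 — $189: all of it applies to the deductible. Patient pays $189; OOP now $189.
Claim 2 — $9,891: $2,636 to deductible, leaving $7,255; 25% of $7,255 = $1,813.75. Patient pays $4,449.75; OOP now $4,638.75.
Claim 3 — $12,383: deductible already satisfied, so patient's share is 25% × $12,383 = $3,095.75. Patient owes $3,095.75 (running OOP $7,734.50).
Claim 4 — $7,934: deductible met; 25% of $7,934 = $1,983.50. Adding that to $7,734.50 gives $9,718, past the $8,000 cap; patient pays only $8,000 − $7,734.50 = $265.50.

$265.50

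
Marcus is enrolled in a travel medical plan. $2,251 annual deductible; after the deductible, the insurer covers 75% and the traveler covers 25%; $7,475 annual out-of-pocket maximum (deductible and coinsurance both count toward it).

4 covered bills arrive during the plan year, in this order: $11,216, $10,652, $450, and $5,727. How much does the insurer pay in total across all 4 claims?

$20,570

Claim 1 ($11,216): deductible takes $2,251, $8,965 remains; 25% of $8,965 = $2,241.25. Traveler pays $4,492.25; OOP now $4,492.25. Insurer: $11,216 − $4,492.25 = $6,723.75.
Claim 2 ($10,652): deductible already satisfied, so traveler's share is 25% × $10,652 = $2,663. Cost to traveler: $2,663. OOP to date $7,155.25. Plan pays $10,652 − $2,663 = $7,989.
Claim 3 ($450): deductible already satisfied, so traveler's share is 25% × $450 = $112.50. Traveler pays $112.50; OOP now $7,267.75. Plan pays $450 − $112.50 = $337.50.
Claim 4 ($5,727): 25% coinsurance on $5,727 = $1,431.75. OOP would hit $8,699.50 > $7,475, so the cap limits the traveler to $7,475 − $7,267.75 = $207.25. Insurer: $5,727 − $207.25 = $5,519.75.
Insurer total = bills − traveler's total = $28,045 − $7,475 = $20,570.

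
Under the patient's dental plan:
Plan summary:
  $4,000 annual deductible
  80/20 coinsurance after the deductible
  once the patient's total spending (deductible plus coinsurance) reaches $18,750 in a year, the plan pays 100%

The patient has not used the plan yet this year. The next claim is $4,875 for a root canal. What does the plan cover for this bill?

Deductible not yet touched, so the first $4,000 of the bill goes to the deductible.
The remaining $875 (= $4,875 − $4,000) moves to coinsurance.
Coinsurance: $875 × 20% = $175.
Patient responsibility before any cap: $4,000 + $175 = $4,175.
Total out-of-pocket so far would be $0 + $4,175 = $4,175, below the $18,750 cap — no reduction.
The plan picks up $4,875 − $4,175 = $700.

$700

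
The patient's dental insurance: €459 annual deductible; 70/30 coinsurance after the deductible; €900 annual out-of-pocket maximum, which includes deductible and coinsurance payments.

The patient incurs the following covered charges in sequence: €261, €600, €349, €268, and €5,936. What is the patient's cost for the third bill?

Claim 1 (€261): all of it applies to the deductible. Cost to patient: €261. OOP to date €261.
Claim 2 (€600): €198 to deductible, leaving €402; coinsurance €402 × 30% = €120.60. Patient owes €318.60 (running OOP €579.60).
Claim 3 (€349): 30% coinsurance on €349 = €104.70. Patient owes €104.70 (running OOP €684.30).

€104.70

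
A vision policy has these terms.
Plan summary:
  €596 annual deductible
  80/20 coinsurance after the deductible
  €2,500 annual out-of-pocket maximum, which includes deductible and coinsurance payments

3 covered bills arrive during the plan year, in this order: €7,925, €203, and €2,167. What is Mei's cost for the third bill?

Claim 1 (€7,925): €596 finishes the deductible; €7,329 goes to coinsurance; 20% of €7,329 = €1,465.80. Member pays €2,061.80; OOP now €2,061.80.
Claim 2 (€203): deductible already satisfied, so member's share is 20% × €203 = €40.60. Cost to member: €40.60. OOP to date €2,102.40.
Claim 3 (€2,167): 20% coinsurance on €2,167 = €433.40. That would push OOP to €2,535.80, over the €2,500 cap, so member pays €2,500 − €2,102.40 = €397.60.

€397.60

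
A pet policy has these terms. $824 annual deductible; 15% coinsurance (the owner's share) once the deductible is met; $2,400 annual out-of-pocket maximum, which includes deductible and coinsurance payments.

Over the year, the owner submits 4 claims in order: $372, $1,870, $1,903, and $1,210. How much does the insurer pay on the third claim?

Bill 1, $372: fully absorbed by the deductible. Owner pays $372; OOP now $372. Insurer: $372 − $372 = $0.
Bill 2, $1,870: $452 finishes the deductible; $1,418 goes to coinsurance; owner's 15% is $212.70. Owner pays $664.70; OOP now $1,036.70. Plan pays $1,870 − $664.70 = $1,205.30.
Bill 3, $1,903: 15% coinsurance on $1,903 = $285.45. Owner pays $285.45; OOP now $1,322.15. Insurer: $1,903 − $285.45 = $1,617.55.

$1,617.55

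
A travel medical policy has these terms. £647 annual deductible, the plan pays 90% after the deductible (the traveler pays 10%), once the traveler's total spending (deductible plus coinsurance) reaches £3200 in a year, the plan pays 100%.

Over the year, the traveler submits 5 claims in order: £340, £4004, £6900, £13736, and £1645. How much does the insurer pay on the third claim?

Claim 1 (£340): fully absorbed by the deductible. Traveler owes £340 (running OOP £340). Insurer: £340 − £340 = £0.
Claim 2 (£4004): deductible takes £307, £3697 remains; 10% of £3697 = £369.70. Traveler owes £676.70 (running OOP £1016.70). Insurer: £4004 − £676.70 = £3327.30.
Claim 3 (£6900): deductible met; 10% of £6900 = £690. Traveler owes £690 (running OOP £1706.70). Plan pays £6900 − £690 = £6210.

£6210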